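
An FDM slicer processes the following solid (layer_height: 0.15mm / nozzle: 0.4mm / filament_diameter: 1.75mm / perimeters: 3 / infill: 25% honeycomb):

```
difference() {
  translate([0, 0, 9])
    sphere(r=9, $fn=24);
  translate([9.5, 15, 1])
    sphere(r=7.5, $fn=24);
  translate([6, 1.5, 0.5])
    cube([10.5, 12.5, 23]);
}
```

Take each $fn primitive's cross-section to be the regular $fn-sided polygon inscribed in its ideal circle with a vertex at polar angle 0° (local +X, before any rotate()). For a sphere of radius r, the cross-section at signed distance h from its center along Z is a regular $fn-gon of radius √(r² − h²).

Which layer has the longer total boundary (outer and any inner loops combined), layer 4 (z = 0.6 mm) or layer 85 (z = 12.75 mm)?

layer 85 (z = 12.75 mm)

Layer 4 (z = 0.6): the r=9 sphere contributes a regular 24-gon of circumradius √(9²−8.4²) = 3.231 (perimeter = 2·24·3.231·sin(180°/24) = 20.24 mm); the r=7.5 sphere at (9.5, 15) contributes a regular 24-gon of circumradius √(7.5²−0.4²) = 7.489 (perimeter = 2·24·7.489·sin(180°/24) = 46.92 mm); the cube at (6, 1.5) (footprint 10.5×12.5) is included at this height (perimeter 46.00 mm); Taking the first minus the rest: starting from the r=9 sphere, the r=7.5 sphere at (9.5, 15) misses the remaining region (no effect); the 10.5×12.5 cube at (6, 1.5) misses the remaining region (no effect) — boundary = 20.24 mm. So its perimeter = 20.24 mm. Layer 85 (z = 12.75): the r=9 sphere slices to a regular 24-gon of circumradius 8.182 (√(r²−h²) with h=3.75 from center) (perimeter = 2·24·8.182·sin(180°/24) = 51.26 mm); the sphere at (9.5, 15) is absent (|z−center|=11.750 > r=7.5); the cube at (6, 1.5) is present — its section is the full 10.5×12.5 rectangle (perimeter 46.00 mm); Taking the first minus the rest: starting from the r=9 sphere, the 10.5×12.5 cube at (6, 1.5) partially overlaps it — only the 4.92 mm² overlap (of its 131.25 mm²) is removed, clipping the outline — boundary = 52.71 mm. So its perimeter = 52.71 mm. Layer 85 is larger (52.71 vs 20.24 mm).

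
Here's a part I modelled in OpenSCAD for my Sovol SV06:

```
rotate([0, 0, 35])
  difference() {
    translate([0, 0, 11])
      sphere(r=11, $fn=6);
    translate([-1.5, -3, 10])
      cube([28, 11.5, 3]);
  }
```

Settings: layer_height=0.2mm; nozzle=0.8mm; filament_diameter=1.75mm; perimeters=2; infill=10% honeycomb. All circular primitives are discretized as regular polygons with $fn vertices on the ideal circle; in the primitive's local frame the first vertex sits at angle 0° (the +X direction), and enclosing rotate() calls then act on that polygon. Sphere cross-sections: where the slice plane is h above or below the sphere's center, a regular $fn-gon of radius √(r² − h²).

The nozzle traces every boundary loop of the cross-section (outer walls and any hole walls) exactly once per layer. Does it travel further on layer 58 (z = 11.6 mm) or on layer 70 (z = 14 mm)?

Layer 58 (z = 11.6): the r=11 sphere slices to a regular 6-gon of circumradius 10.984 (√(r²−h²) with h=0.6 from center) (perimeter = 2·6·10.984·sin(180°/6) = 65.90 mm); the cube at (-1.5, -3) is present — its section is the full 28×11.5 rectangle (perimeter 79.00 mm); After the difference (first − rest): starting from the r=11 sphere, the 28×11.5 cube at (-1.5, -3) partially overlaps it — only the 120.11 mm² overlap (of its 322.00 mm²) is removed, clipping the outline — boundary = 82.45 mm; (whole slice rotated 35° about Z — lengths, areas and connectivity unchanged). So its perimeter = 82.45 mm. Layer 70 (z = 14): the r=11 sphere slices to a regular 6-gon of circumradius 10.583 (√(r²−h²) with h=3 from center) (perimeter = 2·6·10.583·sin(180°/6) = 63.50 mm); the cube at (-1.5, -3) is absent (z outside [10, 13]); Subtracting the remaining from the first: none of the subtracted shapes is present at this height, so the r=11 sphere is unchanged — boundary = 63.50 mm; (whole slice rotated 35° about Z — lengths, areas and connectivity unchanged). So its perimeter = 63.50 mm. Layer 58 is larger (82.45 vs 63.50 mm).

layer 58 (z = 11.6 mm)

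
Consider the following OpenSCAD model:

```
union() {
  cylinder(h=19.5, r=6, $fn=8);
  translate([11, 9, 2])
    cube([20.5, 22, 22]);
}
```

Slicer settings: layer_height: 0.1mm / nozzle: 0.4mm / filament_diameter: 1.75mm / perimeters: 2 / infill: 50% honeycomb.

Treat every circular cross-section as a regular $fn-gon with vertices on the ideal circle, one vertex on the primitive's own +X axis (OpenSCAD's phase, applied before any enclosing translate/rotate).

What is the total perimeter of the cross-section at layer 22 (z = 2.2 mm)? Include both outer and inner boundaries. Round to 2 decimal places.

At z = 2.2 mm: the r=6 cylinder gives a regular 8-gon of circumradius 6 (constant along its height) (perimeter = 2·8·6.000·sin(180°/8) = 36.74 mm); the cube at (11, 9) (footprint 20.5×22) is included at this height (perimeter 85.00 mm); Combining (union): the 2 present regions are separate (no shared area or edge), so areas and boundary lengths simply add and each stays a separate island — boundary = 121.74 mm. Overall, the cross-section has 2 separate islands. Total boundary length (outer) = 121.74 mm.

121.74 mm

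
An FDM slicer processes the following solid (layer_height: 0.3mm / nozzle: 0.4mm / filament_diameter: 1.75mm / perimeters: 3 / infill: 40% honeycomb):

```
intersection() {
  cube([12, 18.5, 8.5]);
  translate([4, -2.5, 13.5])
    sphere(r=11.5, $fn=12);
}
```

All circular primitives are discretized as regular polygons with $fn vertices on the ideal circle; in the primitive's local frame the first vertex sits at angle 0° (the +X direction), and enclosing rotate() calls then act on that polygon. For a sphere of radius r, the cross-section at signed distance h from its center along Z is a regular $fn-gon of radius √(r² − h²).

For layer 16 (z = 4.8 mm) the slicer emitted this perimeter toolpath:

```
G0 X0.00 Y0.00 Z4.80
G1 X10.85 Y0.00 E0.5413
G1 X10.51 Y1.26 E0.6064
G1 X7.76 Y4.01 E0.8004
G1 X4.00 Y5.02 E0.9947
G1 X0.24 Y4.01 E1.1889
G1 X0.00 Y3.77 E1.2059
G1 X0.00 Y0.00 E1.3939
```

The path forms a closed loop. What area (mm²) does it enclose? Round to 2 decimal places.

Apply the shoelace formula to the sequence of (X, Y) vertices; enclosed area = 42.35 mm².

42.35 mm²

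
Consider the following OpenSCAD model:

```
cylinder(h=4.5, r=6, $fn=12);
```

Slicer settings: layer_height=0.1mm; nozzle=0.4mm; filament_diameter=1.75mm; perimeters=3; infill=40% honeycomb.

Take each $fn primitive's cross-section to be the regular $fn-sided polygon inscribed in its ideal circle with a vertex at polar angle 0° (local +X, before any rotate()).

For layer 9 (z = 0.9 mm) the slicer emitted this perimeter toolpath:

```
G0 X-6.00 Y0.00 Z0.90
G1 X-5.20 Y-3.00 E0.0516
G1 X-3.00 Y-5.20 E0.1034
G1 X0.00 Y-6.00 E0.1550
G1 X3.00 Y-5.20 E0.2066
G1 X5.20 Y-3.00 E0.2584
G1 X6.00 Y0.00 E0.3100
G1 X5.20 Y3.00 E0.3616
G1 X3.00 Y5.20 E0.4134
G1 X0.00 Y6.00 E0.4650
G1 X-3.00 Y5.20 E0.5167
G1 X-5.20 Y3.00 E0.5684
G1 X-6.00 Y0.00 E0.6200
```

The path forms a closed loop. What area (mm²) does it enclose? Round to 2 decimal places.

Apply the shoelace formula to the sequence of (X, Y) vertices; enclosed area = 108.08 mm².

108.08 mm²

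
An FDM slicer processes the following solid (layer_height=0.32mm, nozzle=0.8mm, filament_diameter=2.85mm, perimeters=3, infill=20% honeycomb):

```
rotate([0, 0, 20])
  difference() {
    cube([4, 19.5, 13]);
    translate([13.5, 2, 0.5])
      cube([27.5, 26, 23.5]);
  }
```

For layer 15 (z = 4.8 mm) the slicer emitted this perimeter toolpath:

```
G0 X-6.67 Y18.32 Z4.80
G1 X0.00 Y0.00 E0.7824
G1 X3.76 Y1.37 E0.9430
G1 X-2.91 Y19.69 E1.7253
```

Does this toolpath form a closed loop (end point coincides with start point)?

no

Start point (G0): (-6.67, 18.32). End point (last G1): the path does not return to the start — open.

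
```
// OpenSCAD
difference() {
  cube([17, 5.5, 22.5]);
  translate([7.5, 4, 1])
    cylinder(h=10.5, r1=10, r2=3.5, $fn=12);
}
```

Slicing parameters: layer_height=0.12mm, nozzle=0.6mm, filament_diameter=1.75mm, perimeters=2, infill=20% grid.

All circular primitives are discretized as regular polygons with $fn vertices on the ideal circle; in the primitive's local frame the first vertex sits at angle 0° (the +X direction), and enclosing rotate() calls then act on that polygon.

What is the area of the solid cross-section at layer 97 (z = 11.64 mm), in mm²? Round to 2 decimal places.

At z = 11.64 mm: the cube (footprint 17×5.5) is included at this height (area 93.50 mm²); the cone at (7.5, 4) is not intersected at this z (z outside [1, 11.5]); After the difference (first − rest): none of the subtracted shapes is present at this height, so the 17×5.5 cube is unchanged — area = 93.50 mm². Overall, the cross-section is a single solid region. Net area = 93.50 mm².

93.50 mm²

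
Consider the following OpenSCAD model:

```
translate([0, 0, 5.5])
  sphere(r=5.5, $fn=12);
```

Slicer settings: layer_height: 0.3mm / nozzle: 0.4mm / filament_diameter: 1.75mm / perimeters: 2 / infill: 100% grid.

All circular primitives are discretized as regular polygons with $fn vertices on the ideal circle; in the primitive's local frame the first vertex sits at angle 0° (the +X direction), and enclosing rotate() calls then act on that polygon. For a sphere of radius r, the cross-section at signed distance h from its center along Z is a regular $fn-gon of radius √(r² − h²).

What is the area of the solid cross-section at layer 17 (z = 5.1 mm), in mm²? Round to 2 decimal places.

90.27 mm²

At z = 5.1 mm: the sphere: section is a regular 12-gon, circumradius = √(r²−h²) = √(5.5²−0.4²) = 5.485 (area = (12/2)·5.485²·sin(360°/12) = 90.27 mm²). Overall, the cross-section is a single solid region. Net area = 90.27 mm².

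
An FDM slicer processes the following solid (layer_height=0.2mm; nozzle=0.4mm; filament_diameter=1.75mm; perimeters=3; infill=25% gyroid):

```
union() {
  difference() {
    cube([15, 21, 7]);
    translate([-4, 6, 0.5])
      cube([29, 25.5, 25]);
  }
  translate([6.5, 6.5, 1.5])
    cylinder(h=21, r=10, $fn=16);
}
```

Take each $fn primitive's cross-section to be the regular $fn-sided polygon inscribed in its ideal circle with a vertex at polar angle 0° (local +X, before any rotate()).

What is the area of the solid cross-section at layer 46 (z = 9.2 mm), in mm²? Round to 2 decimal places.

At z = 9.2 mm: the cube does not reach this height (z outside [0, 7]); the 29×25.5 cube at (-4, 6) contributes its full rectangle (area 739.50 mm²); Subtracting the remaining from the first: the first operand is absent here, so nothing remains; the r=10 cylinder at (6.5, 6.5) contributes a regular 16-gon of circumradius 10 (area = (16/2)·10.000²·sin(360°/16) = 306.15 mm²); Taking the union: only the r=10 cylinder at (6.5, 6.5) is present, so the union is just that shape — area = 306.15 mm². Overall, the cross-section is a single solid region. Net area = 306.15 mm².

306.15 mm²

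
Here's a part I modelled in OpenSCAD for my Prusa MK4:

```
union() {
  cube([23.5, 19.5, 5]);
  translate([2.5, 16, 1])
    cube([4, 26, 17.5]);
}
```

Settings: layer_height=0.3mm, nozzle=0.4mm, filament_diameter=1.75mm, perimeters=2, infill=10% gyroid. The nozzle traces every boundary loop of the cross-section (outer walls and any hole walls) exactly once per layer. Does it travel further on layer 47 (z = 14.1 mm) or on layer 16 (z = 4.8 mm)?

layer 16 (z = 4.8 mm)

Layer 47 (z = 14.1): the cube is not intersected at this z (z outside [0, 5]); the cube at (2.5, 16) (footprint 4×26) is included at this height (perimeter 60.00 mm); Taking the union: only the 4×26 cube at (2.5, 16) is present, so the union is just that shape — boundary = 60.00 mm. So its perimeter = 60.00 mm. Layer 16 (z = 4.8): the cube is present — its section is the full 23.5×19.5 rectangle (perimeter 86.00 mm); the cube at (2.5, 16) is present — its section is the full 4×26 rectangle (perimeter 60.00 mm); Merging all regions: the regions partially overlap (shared area 14.00 mm²), so the edge portions inside another operand are dropped and the merged outline is re-measured after clipping — boundary = 131.00 mm. So its perimeter = 131.00 mm. Layer 16 is larger (131.00 vs 60.00 mm).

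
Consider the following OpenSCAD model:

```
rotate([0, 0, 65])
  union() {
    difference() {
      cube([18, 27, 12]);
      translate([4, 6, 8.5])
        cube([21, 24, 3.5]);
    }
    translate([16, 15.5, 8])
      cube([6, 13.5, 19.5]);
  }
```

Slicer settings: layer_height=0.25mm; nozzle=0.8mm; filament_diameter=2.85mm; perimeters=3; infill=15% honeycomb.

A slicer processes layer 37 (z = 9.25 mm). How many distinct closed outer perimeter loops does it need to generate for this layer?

2

At z = 9.25 mm: the cube is present — its section is the full 18×27 rectangle; the 21×24 cube at (4, 6) contributes its full rectangle; After the difference (first − rest): starting from the 18×27 cube, the 21×24 cube at (4, 6) partially overlaps it — only the 294.00 mm² overlap (of its 504.00 mm²) is removed, clipping the outline — 1 connected region; the 6×13.5 cube at (16, 15.5) contributes its full rectangle; Taking the union: the 2 present regions are separate (no shared area or edge), so areas and boundary lengths simply add and each stays a separate island — 2 connected regions; (rotated 65° about Z; rotation is an isometry so areas/perimeters/island counts are preserved). The result has 2 disconnected regions.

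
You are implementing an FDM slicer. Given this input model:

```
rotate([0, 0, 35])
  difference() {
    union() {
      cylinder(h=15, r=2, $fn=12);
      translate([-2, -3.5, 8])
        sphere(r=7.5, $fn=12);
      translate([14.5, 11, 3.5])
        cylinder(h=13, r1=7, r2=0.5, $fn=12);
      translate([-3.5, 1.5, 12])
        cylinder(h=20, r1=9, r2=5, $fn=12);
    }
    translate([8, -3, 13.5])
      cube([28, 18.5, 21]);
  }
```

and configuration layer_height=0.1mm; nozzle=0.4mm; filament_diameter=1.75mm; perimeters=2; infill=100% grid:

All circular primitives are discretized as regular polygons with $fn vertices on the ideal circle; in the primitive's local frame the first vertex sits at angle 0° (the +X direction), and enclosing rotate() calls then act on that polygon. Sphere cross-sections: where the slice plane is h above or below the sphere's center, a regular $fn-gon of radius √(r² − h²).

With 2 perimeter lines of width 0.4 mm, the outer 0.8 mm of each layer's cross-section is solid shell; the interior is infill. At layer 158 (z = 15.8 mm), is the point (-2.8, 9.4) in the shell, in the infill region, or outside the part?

At z = 15.8 mm: the cylinder does not reach this height (z outside [0, 15]); the sphere at (-2, -3.5) is absent (|z−center|=7.800 > r=7.5); the cone at (14.5, 11) contributes a regular 12-gon of circumradius 0.850 (interpolated between r1=7 and r2=0.5 at t=0.946); the cone at (-3.5, 1.5): at t=0.190 of its height the radius interpolates to r₁+(r₂−r₁)t = 8.240, giving a regular 12-gon of that circumradius; Taking the union: the 2 present regions are separate (no shared area or edge), so areas and boundary lengths simply add and each stays a separate island — 2 connected regions; the 28×18.5 cube at (8, -3) contributes its full rectangle; Taking the first minus the rest: starting from that combined region, the 28×18.5 cube at (8, -3) partially overlaps it — only the 2.17 mm² overlap (of its 518.00 mm²) is removed, clipping the outline — 1 connected region; (rotated 35° about Z; rotation is an isometry so areas/perimeters/island counts are preserved). Overall, the cross-section is a single solid region. Undo the 35° rotation: the query point maps to (3.098, 9.306) in the un-rotated model frame. The nearest boundary edge runs (0.62, 8.64)→(3.64, 5.62); distance from the point to it = 2.23 mm. The point is not inside any of the regions above, so it lies outside the cross-section (2.23 mm from the nearest boundary).

outside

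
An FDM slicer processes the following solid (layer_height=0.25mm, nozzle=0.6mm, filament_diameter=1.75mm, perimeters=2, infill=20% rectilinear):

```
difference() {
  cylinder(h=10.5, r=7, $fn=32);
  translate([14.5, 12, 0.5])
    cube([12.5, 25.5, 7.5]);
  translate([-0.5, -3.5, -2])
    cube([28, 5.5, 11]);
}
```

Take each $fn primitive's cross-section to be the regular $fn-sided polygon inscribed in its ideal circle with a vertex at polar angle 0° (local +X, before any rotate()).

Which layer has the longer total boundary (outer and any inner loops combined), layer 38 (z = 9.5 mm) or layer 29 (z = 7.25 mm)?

Layer 38 (z = 9.5): the cylinder: section is a regular 32-gon, circumradius r=7 (perimeter = 2·32·7.000·sin(180°/32) = 43.91 mm); the cube at (14.5, 12) does not reach this height (z outside [0.5, 8]); the cube at (-0.5, -3.5) does not reach this height (z outside [-2, 9]); Subtracting the remaining from the first: none of the subtracted shapes is present at this height, so the r=7 cylinder is unchanged — boundary = 43.91 mm. So its perimeter = 43.91 mm. Layer 29 (z = 7.25): the r=7 cylinder contributes a regular 32-gon of circumradius 7 (perimeter = 2·32·7.000·sin(180°/32) = 43.91 mm); the cube at (14.5, 12) is present — its section is the full 12.5×25.5 rectangle (perimeter 76.00 mm); the cube at (-0.5, -3.5) (footprint 28×5.5) is included at this height (perimeter 67.00 mm); Subtracting the remaining from the first: starting from the r=7 cylinder, the 12.5×25.5 cube at (14.5, 12) misses the remaining region (no effect); the 28×5.5 cube at (-0.5, -3.5) partially overlaps it — only the 39.86 mm² overlap (of its 154.00 mm²) is removed, clipping the outline — boundary = 57.40 mm. So its perimeter = 57.40 mm. Layer 29 is larger (57.40 vs 43.91 mm).

layer 29 (z = 7.25 mm)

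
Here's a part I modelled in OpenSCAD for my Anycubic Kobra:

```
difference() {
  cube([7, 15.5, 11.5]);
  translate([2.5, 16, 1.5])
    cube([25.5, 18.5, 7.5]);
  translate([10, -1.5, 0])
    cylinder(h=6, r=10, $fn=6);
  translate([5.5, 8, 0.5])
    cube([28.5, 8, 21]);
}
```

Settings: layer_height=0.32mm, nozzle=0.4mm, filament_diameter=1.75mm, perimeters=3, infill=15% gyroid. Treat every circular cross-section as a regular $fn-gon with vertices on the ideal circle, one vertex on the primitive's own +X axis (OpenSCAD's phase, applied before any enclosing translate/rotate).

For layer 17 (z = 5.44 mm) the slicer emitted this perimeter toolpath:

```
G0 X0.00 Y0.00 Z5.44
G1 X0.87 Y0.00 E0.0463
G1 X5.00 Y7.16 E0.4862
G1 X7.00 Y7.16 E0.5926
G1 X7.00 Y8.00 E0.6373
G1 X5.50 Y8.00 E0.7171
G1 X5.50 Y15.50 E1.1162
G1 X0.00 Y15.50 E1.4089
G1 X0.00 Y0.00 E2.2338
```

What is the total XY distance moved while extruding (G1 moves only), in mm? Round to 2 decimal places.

41.98 mm

Sum the Euclidean lengths of each G1 segment: total = 41.98 mm.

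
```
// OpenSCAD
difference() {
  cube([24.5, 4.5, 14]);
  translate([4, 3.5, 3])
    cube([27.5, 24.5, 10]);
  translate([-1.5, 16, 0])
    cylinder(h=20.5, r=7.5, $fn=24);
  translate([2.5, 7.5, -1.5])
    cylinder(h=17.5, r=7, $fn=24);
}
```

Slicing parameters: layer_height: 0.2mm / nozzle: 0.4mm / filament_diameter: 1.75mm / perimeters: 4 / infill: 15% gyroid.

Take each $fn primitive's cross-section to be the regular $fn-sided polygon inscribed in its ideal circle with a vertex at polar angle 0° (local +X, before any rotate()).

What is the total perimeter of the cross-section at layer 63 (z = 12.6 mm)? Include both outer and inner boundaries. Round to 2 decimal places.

At z = 12.6 mm: the cube is present — its section is the full 24.5×4.5 rectangle (perimeter 58.00 mm); the cube at (4, 3.5) (footprint 27.5×24.5) is included at this height (perimeter 104.00 mm); the r=7.5 cylinder at (-1.5, 16) contributes a regular 24-gon of circumradius 7.5 (perimeter = 2·24·7.500·sin(180°/24) = 46.99 mm); the r=7 cylinder at (2.5, 7.5) contributes a regular 24-gon of circumradius 7 (perimeter = 2·24·7.000·sin(180°/24) = 43.86 mm); Taking the first minus the rest: starting from the 24.5×4.5 cube, the 27.5×24.5 cube at (4, 3.5) partially overlaps it — only the 20.50 mm² overlap (of its 673.75 mm²) is removed, clipping the outline; the r=7.5 cylinder at (-1.5, 16) misses the remaining region (no effect); the r=7 cylinder at (2.5, 7.5) partially overlaps it — only the 22.84 mm² overlap (of its 152.19 mm²) is removed, clipping the outline — boundary = 54.60 mm. Overall, the cross-section is a single solid region. Total boundary length (outer) = 54.60 mm.

54.60 mm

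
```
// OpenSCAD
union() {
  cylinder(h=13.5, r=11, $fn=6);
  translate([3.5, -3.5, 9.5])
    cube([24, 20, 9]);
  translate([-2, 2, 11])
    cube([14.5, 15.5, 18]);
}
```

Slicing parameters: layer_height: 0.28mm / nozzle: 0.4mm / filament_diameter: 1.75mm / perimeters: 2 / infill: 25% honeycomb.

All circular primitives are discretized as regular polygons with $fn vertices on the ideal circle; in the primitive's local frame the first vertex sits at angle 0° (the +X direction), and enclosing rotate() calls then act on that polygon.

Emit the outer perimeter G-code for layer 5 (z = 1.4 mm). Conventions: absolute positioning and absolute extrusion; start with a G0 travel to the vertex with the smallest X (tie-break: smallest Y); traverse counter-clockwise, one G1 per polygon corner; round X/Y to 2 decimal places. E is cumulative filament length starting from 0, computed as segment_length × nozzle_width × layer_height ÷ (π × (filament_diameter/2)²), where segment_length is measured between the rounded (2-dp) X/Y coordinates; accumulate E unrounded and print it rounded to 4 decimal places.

G0 X-11.00 Y0.00 Z1.40
G1 X-5.50 Y-9.53 E0.5124
G1 X5.50 Y-9.53 E1.0246
G1 X11.00 Y0.00 E1.5369
G1 X5.50 Y9.53 E2.0493
G1 X-5.50 Y9.53 E2.5615
G1 X-11.00 Y0.00 E3.0738

At z = 1.4 mm: the r=11 cylinder gives a regular 6-gon of circumradius 11 (constant along its height); the cube at (3.5, -3.5) is not intersected at this z (z outside [9.5, 18.5]); the cube at (-2, 2) does not reach this height (z outside [11, 29]); Taking the union: only the r=11 cylinder is present, so the union is just that shape — 1 connected region. The outline is a single polygon with 6 vertices. Extrusion per mm of travel: 0.4 × 0.28 / (π × 0.875²) = 0.046564. Accumulating E over each segment gives final E = 3.0738.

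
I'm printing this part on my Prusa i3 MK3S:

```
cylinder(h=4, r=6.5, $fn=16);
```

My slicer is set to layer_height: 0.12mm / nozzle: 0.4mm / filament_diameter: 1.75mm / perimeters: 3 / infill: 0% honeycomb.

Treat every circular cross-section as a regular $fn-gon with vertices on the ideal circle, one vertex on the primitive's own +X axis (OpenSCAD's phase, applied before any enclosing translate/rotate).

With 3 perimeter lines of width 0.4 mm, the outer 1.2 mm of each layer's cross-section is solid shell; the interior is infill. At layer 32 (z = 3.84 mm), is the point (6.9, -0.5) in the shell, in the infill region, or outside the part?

outside

At z = 3.84 mm: the r=6.5 cylinder gives a regular 16-gon of circumradius 6.5 (constant along its height). Overall, the cross-section is a single solid region. The nearest boundary edge runs (6.01, -2.49)→(6.50, 0.00); distance from the point to it = 0.49 mm. The point is not inside any of the regions above, so it lies outside the cross-section (0.49 mm from the nearest boundary).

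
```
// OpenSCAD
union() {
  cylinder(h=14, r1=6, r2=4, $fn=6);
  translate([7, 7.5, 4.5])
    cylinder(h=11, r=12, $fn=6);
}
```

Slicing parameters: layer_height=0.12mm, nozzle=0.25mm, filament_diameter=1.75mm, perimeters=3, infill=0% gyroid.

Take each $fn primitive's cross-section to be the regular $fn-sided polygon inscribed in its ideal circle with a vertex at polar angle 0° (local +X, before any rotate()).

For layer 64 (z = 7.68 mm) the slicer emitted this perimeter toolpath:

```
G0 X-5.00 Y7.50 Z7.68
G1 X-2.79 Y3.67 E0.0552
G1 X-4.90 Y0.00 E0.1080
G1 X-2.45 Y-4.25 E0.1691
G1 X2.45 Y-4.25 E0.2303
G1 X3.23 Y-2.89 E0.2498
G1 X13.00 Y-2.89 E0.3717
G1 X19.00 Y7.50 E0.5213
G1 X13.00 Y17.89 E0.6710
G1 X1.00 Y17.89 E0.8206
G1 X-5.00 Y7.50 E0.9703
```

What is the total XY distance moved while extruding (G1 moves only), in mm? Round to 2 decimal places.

Sum the Euclidean lengths of each G1 segment: total = 77.79 mm.

77.79 mm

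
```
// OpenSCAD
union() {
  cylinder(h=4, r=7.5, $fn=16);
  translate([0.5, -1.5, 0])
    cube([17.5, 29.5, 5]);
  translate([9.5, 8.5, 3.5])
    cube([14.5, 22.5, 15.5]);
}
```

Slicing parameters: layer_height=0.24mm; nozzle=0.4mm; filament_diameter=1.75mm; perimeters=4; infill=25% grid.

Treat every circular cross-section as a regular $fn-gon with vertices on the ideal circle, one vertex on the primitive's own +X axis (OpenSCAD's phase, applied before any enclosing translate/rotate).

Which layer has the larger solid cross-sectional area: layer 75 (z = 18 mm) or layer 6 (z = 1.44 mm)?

layer 6 (z = 1.44 mm)

Layer 75 (z = 18): the cylinder is absent (z outside [0, 4]); the cube at (0.5, -1.5) does not reach this height (z outside [0, 5]); the cube at (9.5, 8.5) is present — its section is the full 14.5×22.5 rectangle (area 326.25 mm²); Merging all regions: only the 14.5×22.5 cube at (9.5, 8.5) is present, so the union is just that shape — area = 326.25 mm². So its area = 326.25 mm². Layer 6 (z = 1.44): the r=7.5 cylinder contributes a regular 16-gon of circumradius 7.5 (area = (16/2)·7.500²·sin(360°/16) = 172.21 mm²); the 17.5×29.5 cube at (0.5, -1.5) contributes its full rectangle (area 516.25 mm²); the cube at (9.5, 8.5) is absent (z outside [3.5, 19]); Combining (union): the regions partially overlap — summed areas 688.46 mm² minus the doubly-counted overlap 49.60 mm² gives 638.85 mm² — area = 638.85 mm². So its area = 638.85 mm². Layer 6 is larger (638.85 vs 326.25 mm²).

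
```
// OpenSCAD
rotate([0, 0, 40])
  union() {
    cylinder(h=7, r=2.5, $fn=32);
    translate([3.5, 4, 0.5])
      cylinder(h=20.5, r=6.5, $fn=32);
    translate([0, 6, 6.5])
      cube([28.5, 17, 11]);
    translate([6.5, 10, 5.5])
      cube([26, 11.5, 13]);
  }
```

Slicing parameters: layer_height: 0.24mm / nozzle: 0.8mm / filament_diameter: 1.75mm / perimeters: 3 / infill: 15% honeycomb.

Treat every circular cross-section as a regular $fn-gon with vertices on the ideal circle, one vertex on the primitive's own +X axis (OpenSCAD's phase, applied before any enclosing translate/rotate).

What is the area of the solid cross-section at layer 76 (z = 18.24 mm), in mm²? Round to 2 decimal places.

430.88 mm²

At z = 18.24 mm: the cylinder is absent (z outside [0, 7]); the r=6.5 cylinder at (3.5, 4) gives a regular 32-gon of circumradius 6.5 (constant along its height) (area = (32/2)·6.500²·sin(360°/32) = 131.88 mm²); the cube at (0, 6) does not reach this height (z outside [6.5, 17.5]); the 26×11.5 cube at (6.5, 10) contributes its full rectangle (area 299.00 mm²); Merging all regions: the 2 present regions are separate (no shared area or edge), so areas and boundary lengths simply add and each stays a separate island — area = 430.88 mm²; (whole slice rotated 40° about Z — lengths, areas and connectivity unchanged). Overall, the cross-section has 2 separate islands. Net area = 430.88 mm².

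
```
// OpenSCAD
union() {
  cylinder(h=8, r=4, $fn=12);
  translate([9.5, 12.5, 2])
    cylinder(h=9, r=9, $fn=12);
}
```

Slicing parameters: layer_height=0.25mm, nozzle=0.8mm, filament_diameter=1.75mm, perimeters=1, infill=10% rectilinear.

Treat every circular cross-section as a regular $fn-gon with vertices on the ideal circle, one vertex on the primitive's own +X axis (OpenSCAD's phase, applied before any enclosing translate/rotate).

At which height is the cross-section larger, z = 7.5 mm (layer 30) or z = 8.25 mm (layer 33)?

layer 30 (z = 7.5 mm)

Layer 30 (z = 7.5): the r=4 cylinder contributes a regular 12-gon of circumradius 4 (area = (12/2)·4.000²·sin(360°/12) = 48.00 mm²); the r=9 cylinder at (9.5, 12.5) gives a regular 12-gon of circumradius 9 (constant along its height) (area = (12/2)·9.000²·sin(360°/12) = 243.00 mm²); Taking the union: the 2 present regions are separate (no shared area or edge), so areas and boundary lengths simply add and each stays a separate island — area = 291.00 mm². So its area = 291.00 mm². Layer 33 (z = 8.25): the cylinder is not intersected at this z (z outside [0, 8]); the r=9 cylinder at (9.5, 12.5) gives a regular 12-gon of circumradius 9 (constant along its height) (area = (12/2)·9.000²·sin(360°/12) = 243.00 mm²); Taking the union: only the r=9 cylinder at (9.5, 12.5) is present, so the union is just that shape — area = 243.00 mm². So its area = 243.00 mm². Layer 30 is larger (291.00 vs 243.00 mm²).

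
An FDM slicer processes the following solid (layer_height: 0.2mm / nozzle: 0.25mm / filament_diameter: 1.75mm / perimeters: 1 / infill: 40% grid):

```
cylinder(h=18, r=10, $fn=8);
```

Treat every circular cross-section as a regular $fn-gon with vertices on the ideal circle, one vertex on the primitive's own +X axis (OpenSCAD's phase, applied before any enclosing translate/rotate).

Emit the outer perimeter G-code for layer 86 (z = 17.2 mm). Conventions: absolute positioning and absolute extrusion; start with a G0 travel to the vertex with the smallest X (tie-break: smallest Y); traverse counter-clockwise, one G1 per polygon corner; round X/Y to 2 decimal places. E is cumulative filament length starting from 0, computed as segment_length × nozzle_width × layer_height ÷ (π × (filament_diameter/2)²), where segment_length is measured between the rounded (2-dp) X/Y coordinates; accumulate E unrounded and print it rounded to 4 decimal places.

G0 X-10.00 Y0.00 Z17.20
G1 X-7.07 Y-7.07 E0.1591
G1 X0.00 Y-10.00 E0.3182
G1 X7.07 Y-7.07 E0.4773
G1 X10.00 Y0.00 E0.6364
G1 X7.07 Y7.07 E0.7954
G1 X0.00 Y10.00 E0.9545
G1 X-7.07 Y7.07 E1.1136
G1 X-10.00 Y0.00 E1.2727

At z = 17.2 mm: the cylinder: section is a regular 8-gon, circumradius r=10. The outline is a single polygon with 8 vertices. Extrusion per mm of travel: 0.25 × 0.2 / (π × 0.875²) = 0.020788. Accumulating E over each segment gives final E = 1.2727.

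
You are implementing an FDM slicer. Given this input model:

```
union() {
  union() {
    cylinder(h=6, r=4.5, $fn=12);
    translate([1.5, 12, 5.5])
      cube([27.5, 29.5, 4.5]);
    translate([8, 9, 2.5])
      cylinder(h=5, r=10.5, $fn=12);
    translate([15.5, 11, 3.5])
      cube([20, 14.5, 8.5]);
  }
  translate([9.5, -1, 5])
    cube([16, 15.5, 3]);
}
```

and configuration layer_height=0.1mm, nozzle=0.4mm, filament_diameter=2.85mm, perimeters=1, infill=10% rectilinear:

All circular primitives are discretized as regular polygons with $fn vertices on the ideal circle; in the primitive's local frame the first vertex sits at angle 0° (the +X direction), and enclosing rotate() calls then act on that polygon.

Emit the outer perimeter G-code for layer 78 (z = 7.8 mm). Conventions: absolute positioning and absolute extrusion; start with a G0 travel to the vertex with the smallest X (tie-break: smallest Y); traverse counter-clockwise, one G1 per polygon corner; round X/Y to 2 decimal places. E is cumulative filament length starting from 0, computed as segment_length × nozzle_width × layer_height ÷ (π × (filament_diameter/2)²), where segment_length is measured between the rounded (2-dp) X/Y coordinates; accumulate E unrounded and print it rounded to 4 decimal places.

At z = 7.8 mm: the cylinder does not reach this height (z outside [0, 6]); the 27.5×29.5 cube at (1.5, 12) contributes its full rectangle; the cylinder at (8, 9) does not reach this height (z outside [2.5, 7.5]); the cube at (15.5, 11) (footprint 20×14.5) is included at this height; Merging all regions: the regions partially overlap (shared area 182.25 mm²), so overlapping operands fuse into one piece — 1 connected region; the cube at (9.5, -1) is present — its section is the full 16×15.5 rectangle; Combining (union): the regions partially overlap (shared area 50.00 mm²), so overlapping operands fuse into one piece — 1 connected region. The outline is a single polygon with 10 vertices. Extrusion per mm of travel: 0.4 × 0.1 / (π × 1.425²) = 0.006270. Accumulating E over each segment gives final E = 0.9593.

G0 X1.50 Y12.00 Z7.80
G1 X9.50 Y12.00 E0.0502
G1 X9.50 Y-1.00 E0.1317
G1 X25.50 Y-1.00 E0.2320
G1 X25.50 Y11.00 E0.3072
G1 X35.50 Y11.00 E0.3699
G1 X35.50 Y25.50 E0.4609
G1 X29.00 Y25.50 E0.5016
G1 X29.00 Y41.50 E0.6019
G1 X1.50 Y41.50 E0.7744
G1 X1.50 Y12.00 E0.9593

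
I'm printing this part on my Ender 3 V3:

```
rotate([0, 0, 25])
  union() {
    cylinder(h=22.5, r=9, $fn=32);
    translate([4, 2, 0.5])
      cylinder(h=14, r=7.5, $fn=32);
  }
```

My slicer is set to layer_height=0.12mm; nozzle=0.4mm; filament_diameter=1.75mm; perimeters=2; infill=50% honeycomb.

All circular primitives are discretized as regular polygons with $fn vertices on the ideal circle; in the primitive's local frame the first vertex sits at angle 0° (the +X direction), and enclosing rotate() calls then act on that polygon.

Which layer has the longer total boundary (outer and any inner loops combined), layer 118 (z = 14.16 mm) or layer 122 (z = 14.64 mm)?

layer 118 (z = 14.16 mm)

Layer 118 (z = 14.16): the r=9 cylinder contributes a regular 32-gon of circumradius 9 (perimeter = 2·32·9.000·sin(180°/32) = 56.46 mm); the cylinder at (4, 2): section is a regular 32-gon, circumradius r=7.5 (perimeter = 2·32·7.500·sin(180°/32) = 47.05 mm); Merging all regions: the regions partially overlap (shared area 137.27 mm²), so the edge portions inside another operand are dropped and the merged outline is re-measured after clipping — boundary = 61.32 mm; (rotated 25° about Z; rotation is an isometry so areas/perimeters/island counts are preserved). So its perimeter = 61.32 mm. Layer 122 (z = 14.64): the cylinder: section is a regular 32-gon, circumradius r=9 (perimeter = 2·32·9.000·sin(180°/32) = 56.46 mm); the cylinder at (4, 2) is absent (z outside [0.5, 14.5]); Merging all regions: only the r=9 cylinder is present, so the union is just that shape — boundary = 56.46 mm; (rotated 25° about Z; rotation is an isometry so areas/perimeters/island counts are preserved). So its perimeter = 56.46 mm. Layer 118 is larger (61.32 vs 56.46 mm).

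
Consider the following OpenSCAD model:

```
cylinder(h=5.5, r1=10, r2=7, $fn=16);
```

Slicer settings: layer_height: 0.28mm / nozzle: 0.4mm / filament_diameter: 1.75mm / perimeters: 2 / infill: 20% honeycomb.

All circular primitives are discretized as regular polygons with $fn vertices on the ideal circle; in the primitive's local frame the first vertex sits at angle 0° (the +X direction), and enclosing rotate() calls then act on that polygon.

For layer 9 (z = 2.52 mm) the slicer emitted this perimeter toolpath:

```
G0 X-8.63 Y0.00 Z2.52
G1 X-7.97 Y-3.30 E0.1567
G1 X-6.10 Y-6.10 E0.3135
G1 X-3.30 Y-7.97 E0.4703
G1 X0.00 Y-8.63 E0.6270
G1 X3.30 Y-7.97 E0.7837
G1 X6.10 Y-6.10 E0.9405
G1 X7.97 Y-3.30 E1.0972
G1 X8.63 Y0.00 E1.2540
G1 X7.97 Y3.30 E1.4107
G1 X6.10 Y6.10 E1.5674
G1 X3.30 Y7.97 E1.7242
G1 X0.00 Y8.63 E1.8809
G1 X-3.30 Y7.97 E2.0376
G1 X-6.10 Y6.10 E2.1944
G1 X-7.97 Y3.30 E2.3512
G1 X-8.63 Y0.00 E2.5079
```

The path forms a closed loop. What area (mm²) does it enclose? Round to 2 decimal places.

Apply the shoelace formula to the sequence of (X, Y) vertices; enclosed area = 227.86 mm².

227.86 mm²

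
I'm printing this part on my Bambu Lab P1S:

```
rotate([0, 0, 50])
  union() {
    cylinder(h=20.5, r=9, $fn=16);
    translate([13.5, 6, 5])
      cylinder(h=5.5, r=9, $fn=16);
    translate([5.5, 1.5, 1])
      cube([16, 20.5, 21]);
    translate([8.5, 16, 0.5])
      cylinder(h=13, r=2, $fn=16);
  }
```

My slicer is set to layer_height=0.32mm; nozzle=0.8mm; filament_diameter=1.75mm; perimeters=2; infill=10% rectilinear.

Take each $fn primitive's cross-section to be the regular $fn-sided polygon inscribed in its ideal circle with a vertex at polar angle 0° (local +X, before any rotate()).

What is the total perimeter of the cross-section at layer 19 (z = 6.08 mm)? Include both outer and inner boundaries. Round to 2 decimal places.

112.13 mm

At z = 6.08 mm: the r=9 cylinder contributes a regular 16-gon of circumradius 9 (perimeter = 2·16·9.000·sin(180°/16) = 56.19 mm); the r=9 cylinder at (13.5, 6) contributes a regular 16-gon of circumradius 9 (perimeter = 2·16·9.000·sin(180°/16) = 56.19 mm); the 16×20.5 cube at (5.5, 1.5) contributes its full rectangle (perimeter 73.00 mm); the cylinder at (8.5, 16): section is a regular 16-gon, circumradius r=2 (perimeter = 2·16·2.000·sin(180°/16) = 12.49 mm); Taking the union: the regions partially overlap (shared area 223.53 mm²), so the edge portions inside another operand are dropped and the merged outline is re-measured after clipping — boundary = 112.13 mm; (whole slice rotated 50° about Z — lengths, areas and connectivity unchanged). Overall, the cross-section is a single solid region. Total boundary length (outer) = 112.13 mm.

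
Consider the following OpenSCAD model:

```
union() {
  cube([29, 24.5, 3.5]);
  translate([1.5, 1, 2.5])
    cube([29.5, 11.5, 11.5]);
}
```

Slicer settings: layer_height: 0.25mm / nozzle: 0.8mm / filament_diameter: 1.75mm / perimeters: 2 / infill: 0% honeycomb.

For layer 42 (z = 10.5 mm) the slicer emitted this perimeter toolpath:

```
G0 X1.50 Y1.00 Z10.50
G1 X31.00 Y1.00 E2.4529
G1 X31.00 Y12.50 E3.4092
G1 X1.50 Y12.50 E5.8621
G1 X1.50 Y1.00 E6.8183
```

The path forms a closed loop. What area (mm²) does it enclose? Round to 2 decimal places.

339.25 mm²

Apply the shoelace formula to the sequence of (X, Y) vertices; enclosed area = 339.25 mm².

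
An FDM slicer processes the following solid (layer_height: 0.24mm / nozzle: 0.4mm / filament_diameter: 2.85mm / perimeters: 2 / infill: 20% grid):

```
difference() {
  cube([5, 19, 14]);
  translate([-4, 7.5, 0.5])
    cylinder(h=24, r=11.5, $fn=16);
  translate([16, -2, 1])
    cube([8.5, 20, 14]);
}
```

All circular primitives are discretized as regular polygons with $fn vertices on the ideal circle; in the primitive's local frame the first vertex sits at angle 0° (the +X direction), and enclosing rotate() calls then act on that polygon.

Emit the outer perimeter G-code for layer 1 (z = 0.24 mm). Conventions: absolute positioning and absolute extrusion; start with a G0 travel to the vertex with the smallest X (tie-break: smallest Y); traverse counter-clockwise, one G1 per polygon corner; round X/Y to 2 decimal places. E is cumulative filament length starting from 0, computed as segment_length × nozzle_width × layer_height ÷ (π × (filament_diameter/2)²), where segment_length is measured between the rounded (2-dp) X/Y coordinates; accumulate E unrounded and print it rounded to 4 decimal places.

At z = 0.24 mm: the cube is present — its section is the full 5×19 rectangle; the cylinder at (-4, 7.5) does not reach this height (z outside [0.5, 24.5]); the cube at (16, -2) is absent (z outside [1, 15]); After the difference (first − rest): none of the subtracted shapes is present at this height, so the 5×19 cube is unchanged — 1 connected region. The outline is a single polygon with 4 vertices. Extrusion per mm of travel: 0.4 × 0.24 / (π × 1.425²) = 0.015048. Accumulating E over each segment gives final E = 0.7223.

G0 X0.00 Y0.00 Z0.24
G1 X5.00 Y0.00 E0.0752
G1 X5.00 Y19.00 E0.3612
G1 X0.00 Y19.00 E0.4364
G1 X0.00 Y0.00 E0.7223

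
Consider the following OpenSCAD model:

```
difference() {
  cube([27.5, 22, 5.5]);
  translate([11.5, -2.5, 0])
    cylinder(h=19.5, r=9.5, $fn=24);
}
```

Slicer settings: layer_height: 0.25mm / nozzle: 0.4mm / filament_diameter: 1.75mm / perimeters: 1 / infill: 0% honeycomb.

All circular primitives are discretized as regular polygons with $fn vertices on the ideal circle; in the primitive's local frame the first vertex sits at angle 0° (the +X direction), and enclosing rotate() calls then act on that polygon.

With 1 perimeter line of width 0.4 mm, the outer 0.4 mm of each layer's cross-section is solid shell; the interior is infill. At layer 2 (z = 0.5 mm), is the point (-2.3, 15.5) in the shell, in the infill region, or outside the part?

outside

At z = 0.5 mm: the cube is present — its section is the full 27.5×22 rectangle; the r=9.5 cylinder at (11.5, -2.5) gives a regular 24-gon of circumradius 9.5 (constant along its height); After the difference (first − rest): starting from the 27.5×22 cube, the r=9.5 cylinder at (11.5, -2.5) partially overlaps it — only the 93.47 mm² overlap (of its 280.30 mm²) is removed, clipping the outline — 1 connected region. Overall, the cross-section is a single solid region. The nearest boundary edge runs (0.00, 0.00)→(0.00, 22.00); distance from the point to it = 2.30 mm. The point is not inside any of the regions above, so it lies outside the cross-section (2.30 mm from the nearest boundary).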